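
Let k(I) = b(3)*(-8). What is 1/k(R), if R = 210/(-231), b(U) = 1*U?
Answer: -1/24 ≈ -0.041667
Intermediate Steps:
b(U) = U
R = -10/11 (R = 210*(-1/231) = -10/11 ≈ -0.90909)
k(I) = -24 (k(I) = 3*(-8) = -24)
1/k(R) = 1/(-24) = -1/24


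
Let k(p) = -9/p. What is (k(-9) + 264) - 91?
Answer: 174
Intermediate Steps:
(k(-9) + 264) - 91 = (-9/(-9) + 264) - 91 = (-9*(-⅑) + 264) - 91 = (1 + 264) - 91 = 265 - 91 = 174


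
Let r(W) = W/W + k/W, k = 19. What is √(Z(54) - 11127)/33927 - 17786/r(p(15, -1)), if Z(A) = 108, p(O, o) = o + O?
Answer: -249004/33 + I*√11019/33927 ≈ -7545.6 + 0.003094*I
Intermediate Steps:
p(O, o) = O + o
r(W) = 1 + 19/W (r(W) = W/W + 19/W = 1 + 19/W)
√(Z(54) - 11127)/33927 - 17786/r(p(15, -1)) = √(108 - 11127)/33927 - 17786*(15 - 1)/(19 + (15 - 1)) = √(-11019)*(1/33927) - 17786*14/(19 + 14) = (I*√11019)*(1/33927) - 17786/((1/14)*33) = I*√11019/33927 - 17786/33/14 = I*√11019/33927 - 17786*14/33 = I*√11019/33927 - 249004/33 = -249004/33 + I*√11019/33927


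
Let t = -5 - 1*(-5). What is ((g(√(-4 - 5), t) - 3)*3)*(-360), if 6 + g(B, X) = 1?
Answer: 8640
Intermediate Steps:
t = 0 (t = -5 + 5 = 0)
g(B, X) = -5 (g(B, X) = -6 + 1 = -5)
((g(√(-4 - 5), t) - 3)*3)*(-360) = ((-5 - 3)*3)*(-360) = -8*3*(-360) = -24*(-360) = 8640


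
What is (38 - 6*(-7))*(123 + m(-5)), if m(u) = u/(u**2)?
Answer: 9824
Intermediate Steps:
m(u) = 1/u (m(u) = u/u**2 = 1/u)
(38 - 6*(-7))*(123 + m(-5)) = (38 - 6*(-7))*(123 + 1/(-5)) = (38 - 1*(-42))*(123 - 1/5) = (38 + 42)*(614/5) = 80*(614/5) = 9824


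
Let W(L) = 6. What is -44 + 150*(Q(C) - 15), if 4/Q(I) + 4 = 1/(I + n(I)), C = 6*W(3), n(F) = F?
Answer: -701578/287 ≈ -2444.5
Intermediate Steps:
C = 36 (C = 6*6 = 36)
Q(I) = 4/(-4 + 1/(2*I)) (Q(I) = 4/(-4 + 1/(I + I)) = 4/(-4 + 1/(2*I)))
-44 + 150*(Q(C) - 15) = -44 + 150*(-8*36/(-1 + 8*36) - 15) = -44 + 150*(-8*36/(-1 + 288) - 15) = -44 + 150*(-8*36/287 - 15) = -44 + 150*(-8*36*1/287 - 15) = -44 + 150*(-288/287 - 15) = -44 + 150*(-4593/287) = -44 - 688950/287 = -701578/287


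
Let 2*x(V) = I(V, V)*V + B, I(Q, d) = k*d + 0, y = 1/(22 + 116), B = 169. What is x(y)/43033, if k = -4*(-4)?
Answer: 804613/409760226 ≈ 0.0019636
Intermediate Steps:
k = 16
y = 1/138 ≈ 0.0072464
I(Q, d) = 16*d (I(Q, d) = 16*d + 0 = 16*d)
x(V) = 169/2 + 8*V² (x(V) = ((16*V)*V + 169)/2 = (16*V² + 169)/2 = (169 + 16*V²)/2 = 169/2 + 8*V²)
x(y)/43033 = (169/2 + 8*(1/138)²)/43033 = (169/2 + 8*(1/19044))*(1/43033) = (169/2 + 2/4761)*(1/43033) = (804613/9522)*(1/43033) = 804613/409760226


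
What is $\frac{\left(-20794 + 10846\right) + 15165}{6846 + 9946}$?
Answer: $\frac{5217}{16792} \approx 0.31068$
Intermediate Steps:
$\frac{\left(-20794 + 10846\right) + 15165}{6846 + 9946} = \frac{-9948 + 15165}{16792} = 5217 \cdot \frac{1}{16792} = \frac{5217}{16792}$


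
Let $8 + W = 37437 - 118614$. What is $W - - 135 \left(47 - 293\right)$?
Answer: $-114395$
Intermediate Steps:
$W = -81185$ ($W = -8 + \left(37437 - 118614\right) = -8 - 81177 = -81185$)
$W - - 135 \left(47 - 293\right) = -81185 - - 135 \left(47 - 293\right) = -81185 - \left(-135\right) \left(-246\right) = -81185 - 33210 = -114395$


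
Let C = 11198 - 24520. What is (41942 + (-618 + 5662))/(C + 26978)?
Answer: 7831/2276 ≈ 3.4407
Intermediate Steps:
C = -13322
(41942 + (-618 + 5662))/(C + 26978) = (41942 + (-618 + 5662))/(-13322 + 26978) = (41942 + 5044)/13656 = 46986*(1/13656) = 7831/2276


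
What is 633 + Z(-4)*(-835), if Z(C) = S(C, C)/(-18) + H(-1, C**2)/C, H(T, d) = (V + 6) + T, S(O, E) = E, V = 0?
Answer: 53683/36 ≈ 1491.2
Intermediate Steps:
H(T, d) = 6 + T (H(T, d) = (0 + 6) + T = 6 + T)
Z(C) = 5/C - C/18 (Z(C) = C/(-18) + (6 - 1)/C = C*(-1/18) + 5/C = -C/18 + 5/C = 5/C - C/18)
633 + Z(-4)*(-835) = 633 + (5/(-4) - 1/18*(-4))*(-835) = 633 + (5*(-1/4) + 2/9)*(-835) = 633 + (-5/4 + 2/9)*(-835) = 633 - 37/36*(-835) = 633 + 30895/36 = 53683/36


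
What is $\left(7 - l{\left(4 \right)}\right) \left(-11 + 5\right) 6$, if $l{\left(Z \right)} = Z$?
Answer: $-108$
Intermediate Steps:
$\left(7 - l{\left(4 \right)}\right) \left(-11 + 5\right) 6 = \left(7 - 4\right) \left(-11 + 5\right) 6 = \left(7 - 4\right) \left(\left(-6\right) 6\right) = 3 \left(-36\right) = -108$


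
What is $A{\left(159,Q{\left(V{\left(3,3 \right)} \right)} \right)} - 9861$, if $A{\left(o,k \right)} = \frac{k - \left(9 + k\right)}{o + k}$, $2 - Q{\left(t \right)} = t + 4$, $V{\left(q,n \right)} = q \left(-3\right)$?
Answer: $- \frac{1636935}{166} \approx -9861.0$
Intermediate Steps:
$V{\left(q,n \right)} = - 3 q$
$Q{\left(t \right)} = -2 - t$ ($Q{\left(t \right)} = 2 - \left(t + 4\right) = 2 - \left(4 + t\right) = -2 - t$)
$A{\left(o,k \right)} = - \frac{9}{k + o}$
$A{\left(159,Q{\left(V{\left(3,3 \right)} \right)} \right)} - 9861 = - \frac{9}{\left(-2 - \left(-3\right) 3\right) + 159} - 9861 = - \frac{9}{\left(-2 - -9\right) + 159} - 9861 = - \frac{9}{\left(-2 + 9\right) + 159} - 9861 = - \frac{9}{7 + 159} - 9861 = - \frac{9}{166} - 9861 = - \frac{1636935}{166}$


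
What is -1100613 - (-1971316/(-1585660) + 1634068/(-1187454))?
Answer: -259042763379826738/235362288705 ≈ -1.1006e+6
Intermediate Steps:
-1100613 - (-1971316/(-1585660) + 1634068/(-1187454)) = -1100613 - (-1971316*(-1/1585660) + 1634068*(-1/1187454)) = -1100613 - (492829/396415 - 817034/593727) = -1100613 - 1*(-31278649427/235362288705) = -1100613 + 31278649427/235362288705 = -259042763379826738/235362288705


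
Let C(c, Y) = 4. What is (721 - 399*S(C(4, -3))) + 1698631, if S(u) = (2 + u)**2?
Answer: 1684988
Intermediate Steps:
(721 - 399*S(C(4, -3))) + 1698631 = (721 - 399*(2 + 4)**2) + 1698631 = (721 - 399*6**2) + 1698631 = (721 - 399*36) + 1698631 = (721 - 14364) + 1698631 = -13643 + 1698631 = 1684988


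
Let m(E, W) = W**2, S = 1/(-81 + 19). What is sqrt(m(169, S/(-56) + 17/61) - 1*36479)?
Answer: I*sqrt(1636293107222231)/211792 ≈ 190.99*I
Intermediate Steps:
S = -1/62 (S = 1/(-62) = -1/62 ≈ -0.016129)
sqrt(m(169, S/(-56) + 17/61) - 1*36479) = sqrt((-1/62/(-56) + 17/61)**2 - 1*36479) = sqrt((-1/62*(-1/56) + 17*(1/61))**2 - 36479) = sqrt((1/3472 + 17/61)**2 - 36479) = sqrt((59085/211792)**2 - 36479) = sqrt(3491037225/44855851264 - 36479) = sqrt(-1636293107222231/44855851264) = I*sqrt(1636293107222231)/211792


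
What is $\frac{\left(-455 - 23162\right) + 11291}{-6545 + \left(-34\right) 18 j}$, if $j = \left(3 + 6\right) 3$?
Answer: $\frac{12326}{23069} \approx 0.53431$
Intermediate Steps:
$j = 27$ ($j = 9 \cdot 3 = 27$)
$\frac{\left(-455 - 23162\right) + 11291}{-6545 + \left(-34\right) 18 j} = \frac{\left(-455 - 23162\right) + 11291}{-6545 + \left(-34\right) 18 \cdot 27} = \frac{\left(-455 - 23162\right) + 11291}{-6545 - 16524} = \frac{-23617 + 11291}{-6545 - 16524} = - \frac{12326}{-23069} = \left(-12326\right) \left(- \frac{1}{23069}\right) = \frac{12326}{23069}$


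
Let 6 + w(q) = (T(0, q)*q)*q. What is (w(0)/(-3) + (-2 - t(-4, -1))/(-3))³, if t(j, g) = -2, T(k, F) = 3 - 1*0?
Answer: 8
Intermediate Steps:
T(k, F) = 3 (T(k, F) = 3 + 0 = 3)
w(q) = -6 + 3*q² (w(q) = -6 + (3*q)*q = -6 + 3*q²)
(w(0)/(-3) + (-2 - t(-4, -1))/(-3))³ = ((-6 + 3*0²)/(-3) + (-2 - 1*(-2))/(-3))³ = ((-6 + 3*0)*(-⅓) + (-2 + 2)*(-⅓))³ = ((-6 + 0)*(-⅓) + 0*(-⅓))³ = (-6*(-⅓) + 0)³ = (2 + 0)³ = 2³ = 8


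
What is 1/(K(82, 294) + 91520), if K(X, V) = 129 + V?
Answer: 1/91943 ≈ 1.0876e-5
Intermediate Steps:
1/(K(82, 294) + 91520) = 1/((129 + 294) + 91520) = 1/(423 + 91520) = 1/91943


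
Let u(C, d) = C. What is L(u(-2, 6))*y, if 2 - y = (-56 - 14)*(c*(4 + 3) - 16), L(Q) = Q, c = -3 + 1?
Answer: 4196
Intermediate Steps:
c = -2
y = -2098 (y = 2 - (-56 - 14)*(-2*(4 + 3) - 16) = 2 - (-70)*(-2*7 - 16) = 2 - (-70)*(-14 - 16) = 2 - (-70)*(-30) = 2 - 1*2100 = 2 - 2100 = -2098)
L(u(-2, 6))*y = -2*(-2098) = 4196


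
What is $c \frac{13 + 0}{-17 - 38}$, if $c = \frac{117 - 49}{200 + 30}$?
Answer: $- \frac{442}{6325} \approx -0.069881$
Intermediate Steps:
$c = \frac{34}{115}$ ($c = \frac{68}{230} = 68 \cdot \frac{1}{230} = \frac{34}{115} \approx 0.29565$)
$c \frac{13 + 0}{-17 - 38} = \frac{34 \frac{13 + 0}{-17 - 38}}{115} = \frac{34 \frac{13}{-55}}{115} = \frac{34 \cdot 13 \left(- \frac{1}{55}\right)}{115} = \frac{34}{115} \left(- \frac{13}{55}\right) = - \frac{442}{6325}$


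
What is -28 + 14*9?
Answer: 98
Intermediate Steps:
-28 + 14*9 = -28 + 126 = 98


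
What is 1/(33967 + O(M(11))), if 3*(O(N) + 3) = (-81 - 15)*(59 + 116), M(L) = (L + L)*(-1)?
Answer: 1/28364 ≈ 3.5256e-5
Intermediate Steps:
M(L) = -2*L (M(L) = (2*L)*(-1) = -2*L)
O(N) = -5603 (O(N) = -3 + ((-81 - 15)*(59 + 116))/3 = -3 + (-96*175)/3 = -3 + (⅓)*(-16800) = -3 - 5600 = -5603)
1/(33967 + O(M(11))) = 1/(33967 - 5603) = 1/28364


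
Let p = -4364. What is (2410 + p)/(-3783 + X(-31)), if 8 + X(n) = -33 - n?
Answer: 1954/3793 ≈ 0.51516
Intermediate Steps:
X(n) = -41 - n (X(n) = -8 + (-33 - n) = -41 - n)
(2410 + p)/(-3783 + X(-31)) = (2410 - 4364)/(-3783 + (-41 - 1*(-31))) = -1954/(-3783 + (-41 + 31)) = -1954/(-3783 - 10) = -1954/(-3793) = -1954*(-1/3793) = 1954/3793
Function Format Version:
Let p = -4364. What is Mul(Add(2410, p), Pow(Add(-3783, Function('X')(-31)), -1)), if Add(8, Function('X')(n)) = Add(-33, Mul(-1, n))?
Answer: Rational(1954, 3793) ≈ 0.51516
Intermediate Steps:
Function('X')(n) = Add(-41, Mul(-1, n)) (Function('X')(n) = Add(-8, Add(-33, Mul(-1, n))) = Add(-41, Mul(-1, n)))
Mul(Add(2410, p), Pow(Add(-3783, Function('X')(-31)), -1)) = Mul(Add(2410, -4364), Pow(Add(-3783, Add(-41, Mul(-1, -31))), -1)) = Mul(-1954, Pow(Add(-3783, Add(-41, 31)), -1)) = Mul(-1954, Pow(Add(-3783, -10), -1)) = Mul(-1954, Pow(-3793, -1)) = Mul(-1954, Rational(-1, 3793)) = Rational(1954, 3793)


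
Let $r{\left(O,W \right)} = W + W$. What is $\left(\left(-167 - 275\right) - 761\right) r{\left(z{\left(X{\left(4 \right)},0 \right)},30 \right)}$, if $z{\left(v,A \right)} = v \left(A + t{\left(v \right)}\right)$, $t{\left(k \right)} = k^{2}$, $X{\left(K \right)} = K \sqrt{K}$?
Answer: $-72180$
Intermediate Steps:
$X{\left(K \right)} = K^{\frac{3}{2}}$
$z{\left(v,A \right)} = v \left(A + v^{2}\right)$
$r{\left(O,W \right)} = 2 W$
$\left(\left(-167 - 275\right) - 761\right) r{\left(z{\left(X{\left(4 \right)},0 \right)},30 \right)} = \left(\left(-167 - 275\right) - 761\right) 2 \cdot 30 = \left(-442 - 761\right) 60 = \left(-1203\right) 60 = -72180$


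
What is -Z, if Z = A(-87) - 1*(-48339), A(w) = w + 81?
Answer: -48333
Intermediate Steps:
A(w) = 81 + w
Z = 48333 (Z = (81 - 87) - 1*(-48339) = -6 + 48339 = 48333)
-Z = -1*48333 = -48333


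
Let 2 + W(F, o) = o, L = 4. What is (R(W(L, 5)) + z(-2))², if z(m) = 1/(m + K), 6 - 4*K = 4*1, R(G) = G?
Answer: 49/9 ≈ 5.4444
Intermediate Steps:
W(F, o) = -2 + o
K = ½ (K = 3/2 - 1 = ½ ≈ 0.50000)
z(m) = 1/(½ + m) (z(m) = 1/(m + ½) = 1/(½ + m))
(R(W(L, 5)) + z(-2))² = ((-2 + 5) + 2/(1 + 2*(-2)))² = (3 + 2/(1 - 4))² = (3 + 2/(-3))² = (3 + 2*(-⅓))² = (3 - ⅔)² = (7/3)² = 49/9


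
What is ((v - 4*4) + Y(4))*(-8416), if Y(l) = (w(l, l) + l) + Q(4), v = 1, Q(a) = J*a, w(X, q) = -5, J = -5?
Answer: 302976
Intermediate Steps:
Q(a) = -5*a
Y(l) = -25 + l (Y(l) = (-5 + l) - 5*4 = (-5 + l) - 20 = -25 + l)
((v - 4*4) + Y(4))*(-8416) = ((1 - 4*4) + (-25 + 4))*(-8416) = ((1 - 16) - 21)*(-8416) = (-15 - 21)*(-8416) = -36*(-8416) = 302976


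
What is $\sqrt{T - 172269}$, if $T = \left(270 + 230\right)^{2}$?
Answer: $\sqrt{77731} \approx 278.8$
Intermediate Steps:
$T = 250000$ ($T = 500^{2} = 250000$)
$\sqrt{T - 172269} = \sqrt{250000 - 172269} = \sqrt{77731}$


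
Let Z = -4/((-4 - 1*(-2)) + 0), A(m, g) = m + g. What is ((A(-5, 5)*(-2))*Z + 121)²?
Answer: 14641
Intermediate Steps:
A(m, g) = g + m
Z = 2 (Z = -4/((-4 + 2) + 0) = -4/(-2 + 0) = -4/(-2) = -4*(-½) = 2)
((A(-5, 5)*(-2))*Z + 121)² = (((5 - 5)*(-2))*2 + 121)² = ((0*(-2))*2 + 121)² = (0*2 + 121)² = (0 + 121)² = 121² = 14641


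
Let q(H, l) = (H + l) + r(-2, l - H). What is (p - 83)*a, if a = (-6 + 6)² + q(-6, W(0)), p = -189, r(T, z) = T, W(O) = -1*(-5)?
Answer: 816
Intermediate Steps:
W(O) = 5
q(H, l) = -2 + H + l (q(H, l) = (H + l) - 2 = -2 + H + l)
a = -3 (a = (-6 + 6)² + (-2 - 6 + 5) = 0² - 3 = 0 - 3 = -3)
(p - 83)*a = (-189 - 83)*(-3) = -272*(-3) = 816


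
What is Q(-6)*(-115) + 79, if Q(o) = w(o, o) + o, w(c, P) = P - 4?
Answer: 1919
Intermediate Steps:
w(c, P) = -4 + P
Q(o) = -4 + 2*o (Q(o) = (-4 + o) + o = -4 + 2*o)
Q(-6)*(-115) + 79 = (-4 + 2*(-6))*(-115) + 79 = (-4 - 12)*(-115) + 79 = -16*(-115) + 79 = 1840 + 79 = 1919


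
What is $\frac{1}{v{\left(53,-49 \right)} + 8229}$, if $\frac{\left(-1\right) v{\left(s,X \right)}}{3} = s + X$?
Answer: $\frac{1}{8217} \approx 0.0001217$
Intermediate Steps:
$v{\left(s,X \right)} = - 3 X - 3 s$ ($v{\left(s,X \right)} = - 3 \left(s + X\right) = - 3 \left(X + s\right) = - 3 X - 3 s$)
$\frac{1}{v{\left(53,-49 \right)} + 8229} = \frac{1}{\left(\left(-3\right) \left(-49\right) - 159\right) + 8229} = \frac{1}{\left(147 - 159\right) + 8229} = \frac{1}{-12 + 8229} = \frac{1}{8217}$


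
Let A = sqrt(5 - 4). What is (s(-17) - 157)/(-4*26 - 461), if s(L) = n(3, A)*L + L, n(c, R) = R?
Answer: 191/565 ≈ 0.33805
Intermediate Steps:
A = 1 (A = sqrt(1) = 1)
s(L) = 2*L (s(L) = 1*L + L = L + L = 2*L)
(s(-17) - 157)/(-4*26 - 461) = (2*(-17) - 157)/(-4*26 - 461) = (-34 - 157)/(-104 - 461) = -191/(-565) = -191*(-1/565) = 191/565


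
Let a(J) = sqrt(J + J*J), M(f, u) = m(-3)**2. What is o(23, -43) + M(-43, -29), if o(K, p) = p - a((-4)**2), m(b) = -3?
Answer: -34 - 4*sqrt(17) ≈ -50.492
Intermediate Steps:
M(f, u) = 9 (M(f, u) = (-3)**2 = 9)
a(J) = sqrt(J + J**2)
o(K, p) = p - 4*sqrt(17) (o(K, p) = p - sqrt((-4)**2*(1 + (-4)**2)) = p - sqrt(16*(1 + 16)) = p - sqrt(16*17) = p - sqrt(272) = p - 4*sqrt(17))
o(23, -43) + M(-43, -29) = (-43 - 4*sqrt(17)) + 9 = -34 - 4*sqrt(17)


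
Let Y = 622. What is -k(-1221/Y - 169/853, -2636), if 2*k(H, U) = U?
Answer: 1318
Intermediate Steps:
k(H, U) = U/2
-k(-1221/Y - 169/853, -2636) = -(-2636)/2 = -1*(-1318) = 1318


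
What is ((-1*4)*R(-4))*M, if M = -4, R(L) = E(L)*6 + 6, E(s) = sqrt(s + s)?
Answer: 96 + 192*I*sqrt(2) ≈ 96.0 + 271.53*I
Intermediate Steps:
E(s) = sqrt(2)*sqrt(s) (E(s) = sqrt(2*s) = sqrt(2)*sqrt(s))
R(L) = 6 + 6*sqrt(2)*sqrt(L) (R(L) = (sqrt(2)*sqrt(L))*6 + 6 = 6*sqrt(2)*sqrt(L) + 6 = 6 + 6*sqrt(2)*sqrt(L))
((-1*4)*R(-4))*M = ((-1*4)*(6 + 6*sqrt(2)*sqrt(-4)))*(-4) = -4*(6 + 6*sqrt(2)*(2*I))*(-4) = -4*(6 + 12*I*sqrt(2))*(-4) = (-24 - 48*I*sqrt(2))*(-4) = 96 + 192*I*sqrt(2)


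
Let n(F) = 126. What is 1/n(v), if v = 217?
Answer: 1/126 ≈ 0.0079365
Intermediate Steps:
1/n(v) = 1/126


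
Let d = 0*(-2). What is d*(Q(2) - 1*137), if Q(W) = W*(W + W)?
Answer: 0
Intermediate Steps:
Q(W) = 2*W² (Q(W) = W*(2*W) = 2*W²)
d = 0
d*(Q(2) - 1*137) = 0*(2*2² - 1*137) = 0*(2*4 - 137) = 0*(8 - 137) = 0*(-129) = 0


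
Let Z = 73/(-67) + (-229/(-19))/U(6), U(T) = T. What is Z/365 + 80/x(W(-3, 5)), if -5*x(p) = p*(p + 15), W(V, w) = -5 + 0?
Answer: 22309981/2787870 ≈ 8.0025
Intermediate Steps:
W(V, w) = -5
x(p) = -p*(15 + p)/5 (x(p) = -p*(p + 15)/5 = -p*(15 + p)/5)
Z = 7021/7638 (Z = 73/(-67) - 229/(-19)/6 = 73*(-1/67) - 229*(-1/19)*(1/6) = -73/67 + (229/19)*(1/6) = -73/67 + 229/114 = 7021/7638 ≈ 0.91922)
Z/365 + 80/x(W(-3, 5)) = (7021/7638)/365 + 80/((-1/5*(-5)*(15 - 5))) = (7021/7638)*(1/365) + 80/((-1/5*(-5)*10)) = 7021/2787870 + 80/10 = 7021/2787870 + 80*(1/10) = 7021/2787870 + 8 = 22309981/2787870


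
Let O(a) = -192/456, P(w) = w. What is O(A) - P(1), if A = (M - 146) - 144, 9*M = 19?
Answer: -27/19 ≈ -1.4211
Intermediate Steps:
M = 19/9 (M = (⅑)*19 = 19/9 ≈ 2.1111)
A = -2591/9 (A = (19/9 - 146) - 144 = -1295/9 - 144 = -2591/9 ≈ -287.89)
O(a) = -8/19 (O(a) = -192*1/456 = -8/19)
O(A) - P(1) = -8/19 - 1*1 = -8/19 - 1 = -27/19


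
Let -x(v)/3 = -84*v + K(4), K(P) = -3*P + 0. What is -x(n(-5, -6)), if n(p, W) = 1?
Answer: -288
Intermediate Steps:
K(P) = -3*P
x(v) = 36 + 252*v (x(v) = -3*(-84*v - 3*4) = -3*(-84*v - 12) = -3*(-12 - 84*v) = 36 + 252*v)
-x(n(-5, -6)) = -(36 + 252*1) = -(36 + 252) = -1*288 = -288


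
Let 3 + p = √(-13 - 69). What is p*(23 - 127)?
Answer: 312 - 104*I*√82 ≈ 312.0 - 941.76*I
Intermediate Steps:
p = -3 + I*√82 (p = -3 + √(-13 - 69) = -3 + √(-82) = -3 + I*√82 ≈ -3.0 + 9.0554*I)
p*(23 - 127) = (-3 + I*√82)*(23 - 127) = (-3 + I*√82)*(-104) = 312 - 104*I*√82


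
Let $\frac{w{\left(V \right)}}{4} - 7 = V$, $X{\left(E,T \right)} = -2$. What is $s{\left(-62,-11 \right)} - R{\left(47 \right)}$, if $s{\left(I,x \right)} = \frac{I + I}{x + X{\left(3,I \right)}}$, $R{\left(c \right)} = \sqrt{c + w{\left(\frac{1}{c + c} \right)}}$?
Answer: $\frac{124}{13} - \frac{\sqrt{165769}}{47} \approx 0.87575$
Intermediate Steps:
$w{\left(V \right)} = 28 + 4 V$
$R{\left(c \right)} = \sqrt{28 + c + \frac{2}{c}}$ ($R{\left(c \right)} = \sqrt{c + \left(28 + \frac{4}{c + c}\right)} = \sqrt{c + \left(28 + \frac{4}{2 c}\right)} = \sqrt{c + \left(28 + 4 \frac{1}{2 c}\right)} = \sqrt{c + \left(28 + \frac{2}{c}\right)} = \sqrt{28 + c + \frac{2}{c}}$)
$s{\left(I,x \right)} = \frac{2 I}{-2 + x}$ ($s{\left(I,x \right)} = \frac{I + I}{x - 2} = \frac{2 I}{-2 + x}$)
$s{\left(-62,-11 \right)} - R{\left(47 \right)} = 2 \left(-62\right) \frac{1}{-2 - 11} - \sqrt{28 + 47 + \frac{2}{47}} = 2 \left(-62\right) \frac{1}{-13} - \sqrt{28 + 47 + 2 \cdot \frac{1}{47}} = 2 \left(-62\right) \left(- \frac{1}{13}\right) - \sqrt{28 + 47 + \frac{2}{47}} = \frac{124}{13} - \sqrt{\frac{3527}{47}} = \frac{124}{13} - \frac{\sqrt{165769}}{47}$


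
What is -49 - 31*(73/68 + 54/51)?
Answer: -7827/68 ≈ -115.10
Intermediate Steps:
-49 - 31*(73/68 + 54/51) = -49 - 31*(73*(1/68) + 54*(1/51)) = -49 - 31*(73/68 + 18/17) = -49 - 31*145/68 = -49 - 4495/68 = -7827/68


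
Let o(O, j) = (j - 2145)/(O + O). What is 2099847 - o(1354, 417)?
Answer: 1421596851/677 ≈ 2.0998e+6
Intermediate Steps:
o(O, j) = (-2145 + j)/(2*O) (o(O, j) = (-2145 + j)/((2*O)) = (-2145 + j)*(1/(2*O)) = (-2145 + j)/(2*O))
2099847 - o(1354, 417) = 2099847 - (-2145 + 417)/(2*1354) = 2099847 - (-1728)/(2*1354) = 2099847 - 1*(-432/677) = 2099847 + 432/677 = 1421596851/677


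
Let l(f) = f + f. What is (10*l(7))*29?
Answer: 4060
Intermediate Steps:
l(f) = 2*f
(10*l(7))*29 = (10*(2*7))*29 = (10*14)*29 = 140*29 = 4060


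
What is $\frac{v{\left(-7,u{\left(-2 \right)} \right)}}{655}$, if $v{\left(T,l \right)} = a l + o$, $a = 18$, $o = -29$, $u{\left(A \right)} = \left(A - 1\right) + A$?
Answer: $- \frac{119}{655} \approx -0.18168$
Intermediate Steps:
$u{\left(A \right)} = -1 + 2 A$ ($u{\left(A \right)} = \left(-1 + A\right) + A = -1 + 2 A$)
$v{\left(T,l \right)} = -29 + 18 l$ ($v{\left(T,l \right)} = 18 l - 29 = -29 + 18 l$)
$\frac{v{\left(-7,u{\left(-2 \right)} \right)}}{655} = \frac{-29 + 18 \left(-1 + 2 \left(-2\right)\right)}{655} = \left(-29 + 18 \left(-1 - 4\right)\right) \frac{1}{655} = \left(-29 + 18 \left(-5\right)\right) \frac{1}{655} = \left(-29 - 90\right) \frac{1}{655} = \left(-119\right) \frac{1}{655} = - \frac{119}{655}$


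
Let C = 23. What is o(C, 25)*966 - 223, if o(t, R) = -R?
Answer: -24373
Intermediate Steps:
o(C, 25)*966 - 223 = -1*25*966 - 223 = -25*966 - 223 = -24150 - 223 = -24373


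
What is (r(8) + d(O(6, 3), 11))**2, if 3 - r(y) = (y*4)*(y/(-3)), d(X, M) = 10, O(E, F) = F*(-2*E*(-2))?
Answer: 87025/9 ≈ 9669.4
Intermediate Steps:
O(E, F) = 4*E*F (O(E, F) = F*(4*E) = 4*E*F)
r(y) = 3 + 4*y**2/3 (r(y) = 3 - y*4*y/(-3) = 3 - 4*y*y*(-1/3) = 3 - 4*y*(-y/3) = 3 - (-4)*y**2/3 = 3 + 4*y**2/3)
(r(8) + d(O(6, 3), 11))**2 = ((3 + (4/3)*8**2) + 10)**2 = ((3 + (4/3)*64) + 10)**2 = ((3 + 256/3) + 10)**2 = (265/3 + 10)**2 = (295/3)**2 = 87025/9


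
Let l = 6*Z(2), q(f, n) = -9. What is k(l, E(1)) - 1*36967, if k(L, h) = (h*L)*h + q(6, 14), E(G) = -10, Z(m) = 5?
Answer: -33976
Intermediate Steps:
l = 30 (l = 6*5 = 30)
k(L, h) = -9 + L*h² (k(L, h) = (h*L)*h - 9 = (L*h)*h - 9 = L*h² - 9 = -9 + L*h²)
k(l, E(1)) - 1*36967 = (-9 + 30*(-10)²) - 1*36967 = (-9 + 30*100) - 36967 = (-9 + 3000) - 36967 = 2991 - 36967 = -33976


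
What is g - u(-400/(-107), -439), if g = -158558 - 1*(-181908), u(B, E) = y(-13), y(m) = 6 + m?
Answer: 23357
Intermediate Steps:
u(B, E) = -7 (u(B, E) = 6 - 13 = -7)
g = 23350 (g = -158558 + 181908 = 23350)
g - u(-400/(-107), -439) = 23350 - 1*(-7) = 23350 + 7 = 23357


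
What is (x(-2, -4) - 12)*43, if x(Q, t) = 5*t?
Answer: -1376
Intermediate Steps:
(x(-2, -4) - 12)*43 = (5*(-4) - 12)*43 = (-20 - 12)*43 = -32*43 = -1376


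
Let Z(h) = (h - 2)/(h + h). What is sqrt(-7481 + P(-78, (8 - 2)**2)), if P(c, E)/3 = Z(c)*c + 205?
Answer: I*sqrt(6986) ≈ 83.582*I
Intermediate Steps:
Z(h) = (-2 + h)/(2*h) (Z(h) = (-2 + h)/((2*h)) = (-2 + h)*(1/(2*h)) = (-2 + h)/(2*h))
P(c, E) = 612 + 3*c/2 (P(c, E) = 3*(((-2 + c)/(2*c))*c + 205) = 3*((-1 + c/2) + 205) = 3*(204 + c/2) = 612 + 3*c/2)
sqrt(-7481 + P(-78, (8 - 2)**2)) = sqrt(-7481 + (612 + (3/2)*(-78))) = sqrt(-7481 + (612 - 117)) = sqrt(-7481 + 495) = sqrt(-6986) = I*sqrt(6986)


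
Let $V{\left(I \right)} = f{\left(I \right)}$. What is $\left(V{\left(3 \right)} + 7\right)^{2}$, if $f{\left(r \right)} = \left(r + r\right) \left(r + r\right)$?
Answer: $1849$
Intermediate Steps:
$f{\left(r \right)} = 4 r^{2}$ ($f{\left(r \right)} = 2 r 2 r = 4 r^{2}$)
$V{\left(I \right)} = 4 I^{2}$
$\left(V{\left(3 \right)} + 7\right)^{2} = \left(4 \cdot 3^{2} + 7\right)^{2} = \left(4 \cdot 9 + 7\right)^{2} = \left(36 + 7\right)^{2} = 43^{2} = 1849$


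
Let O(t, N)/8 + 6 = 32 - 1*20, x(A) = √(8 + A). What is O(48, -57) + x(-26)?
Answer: 48 + 3*I*√2 ≈ 48.0 + 4.2426*I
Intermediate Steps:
O(t, N) = 48 (O(t, N) = -48 + 8*(32 - 1*20) = -48 + 8*(32 - 20) = -48 + 8*12 = -48 + 96 = 48)
O(48, -57) + x(-26) = 48 + √(8 - 26) = 48 + √(-18) = 48 + 3*I*√2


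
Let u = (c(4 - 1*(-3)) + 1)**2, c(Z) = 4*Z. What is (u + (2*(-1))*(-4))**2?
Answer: 720801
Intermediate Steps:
u = 841 (u = (4*(4 - 1*(-3)) + 1)**2 = (4*(4 + 3) + 1)**2 = (4*7 + 1)**2 = (28 + 1)**2 = 29**2 = 841)
(u + (2*(-1))*(-4))**2 = (841 + (2*(-1))*(-4))**2 = (841 - 2*(-4))**2 = (841 + 8)**2 = 849**2 = 720801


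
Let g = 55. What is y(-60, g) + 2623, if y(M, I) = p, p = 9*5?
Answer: 2668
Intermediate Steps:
p = 45
y(M, I) = 45
y(-60, g) + 2623 = 45 + 2623 = 2668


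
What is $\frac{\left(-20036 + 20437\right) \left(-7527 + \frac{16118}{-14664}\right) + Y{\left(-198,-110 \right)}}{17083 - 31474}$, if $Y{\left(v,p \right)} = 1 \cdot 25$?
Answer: $\frac{22133421923}{105514812} \approx 209.77$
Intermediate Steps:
$Y{\left(v,p \right)} = 25$
$\frac{\left(-20036 + 20437\right) \left(-7527 + \frac{16118}{-14664}\right) + Y{\left(-198,-110 \right)}}{17083 - 31474} = \frac{\left(-20036 + 20437\right) \left(-7527 + \frac{16118}{-14664}\right) + 25}{17083 - 31474} = \frac{401 \left(-7527 + 16118 \left(- \frac{1}{14664}\right)\right) + 25}{-14391} = \left(401 \left(-7527 - \frac{8059}{7332}\right) + 25\right) \left(- \frac{1}{14391}\right) = \left(401 \left(- \frac{55196023}{7332}\right) + 25\right) \left(- \frac{1}{14391}\right) = \left(- \frac{22133605223}{7332} + 25\right) \left(- \frac{1}{14391}\right) = \left(- \frac{22133421923}{7332}\right) \left(- \frac{1}{14391}\right) = \frac{22133421923}{105514812}$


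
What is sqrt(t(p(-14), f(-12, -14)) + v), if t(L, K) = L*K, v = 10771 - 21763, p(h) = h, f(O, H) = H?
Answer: 2*I*sqrt(2699) ≈ 103.9*I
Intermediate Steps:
v = -10992
t(L, K) = K*L
sqrt(t(p(-14), f(-12, -14)) + v) = sqrt(-14*(-14) - 10992) = sqrt(196 - 10992) = sqrt(-10796) = 2*I*sqrt(2699)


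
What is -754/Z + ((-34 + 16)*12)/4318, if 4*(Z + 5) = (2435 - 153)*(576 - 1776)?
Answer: -72309454/1478062195 ≈ -0.048922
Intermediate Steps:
Z = -684605 (Z = -5 + ((2435 - 153)*(576 - 1776))/4 = -5 + (2282*(-1200))/4 = -5 + (¼)*(-2738400) = -5 - 684600 = -684605)
-754/Z + ((-34 + 16)*12)/4318 = -754/(-684605) + ((-34 + 16)*12)/4318 = -754*(-1/684605) - 18*12*(1/4318) = 754/684605 - 216*1/4318 = 754/684605 - 108/2159 = -72309454/1478062195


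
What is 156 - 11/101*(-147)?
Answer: 17373/101 ≈ 172.01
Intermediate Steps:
156 - 11/101*(-147) = 156 + 1617/101 = 17373/101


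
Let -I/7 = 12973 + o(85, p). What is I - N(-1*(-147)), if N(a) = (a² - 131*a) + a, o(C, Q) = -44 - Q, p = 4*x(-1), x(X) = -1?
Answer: -93030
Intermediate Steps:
p = -4 (p = 4*(-1) = -4)
N(a) = a² - 130*a
I = -90531 (I = -7*(12973 + (-44 - 1*(-4))) = -7*(12973 + (-44 + 4)) = -7*(12973 - 40) = -7*12933 = -90531)
I - N(-1*(-147)) = -90531 - (-1*(-147))*(-130 - 1*(-147)) = -90531 - 147*(-130 + 147) = -90531 - 147*17 = -90531 - 1*2499 = -90531 - 2499 = -93030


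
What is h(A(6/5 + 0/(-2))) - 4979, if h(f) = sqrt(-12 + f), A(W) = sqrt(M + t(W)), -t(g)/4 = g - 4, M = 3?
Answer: -4979 + I*sqrt(300 - 5*sqrt(355))/5 ≈ -4979.0 + 2.8691*I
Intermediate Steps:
t(g) = 16 - 4*g (t(g) = -4*(g - 4) = -4*(-4 + g) = 16 - 4*g)
A(W) = sqrt(19 - 4*W) (A(W) = sqrt(3 + (16 - 4*W)) = sqrt(19 - 4*W))
h(A(6/5 + 0/(-2))) - 4979 = sqrt(-12 + sqrt(19 - 4*(6/5 + 0/(-2)))) - 4979 = sqrt(-12 + sqrt(19 - 4*(6*(1/5) + 0*(-1/2)))) - 4979 = sqrt(-12 + sqrt(19 - 4*(6/5 + 0))) - 4979 = sqrt(-12 + sqrt(19 - 4*6/5)) - 4979 = sqrt(-12 + sqrt(19 - 24/5)) - 4979 = sqrt(-12 + sqrt(71/5)) - 4979 = sqrt(-12 + sqrt(355)/5) - 4979 = -4979 + sqrt(-12 + sqrt(355)/5)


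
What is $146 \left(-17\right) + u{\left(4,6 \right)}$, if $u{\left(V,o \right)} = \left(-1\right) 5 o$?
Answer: $-2512$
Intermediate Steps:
$u{\left(V,o \right)} = - 5 o$
$146 \left(-17\right) + u{\left(4,6 \right)} = 146 \left(-17\right) - 30 = -2482 - 30 = -2512$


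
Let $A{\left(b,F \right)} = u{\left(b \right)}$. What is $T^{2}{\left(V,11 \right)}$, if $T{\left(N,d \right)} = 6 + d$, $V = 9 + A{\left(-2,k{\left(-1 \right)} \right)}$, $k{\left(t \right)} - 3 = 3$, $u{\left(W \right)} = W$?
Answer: $289$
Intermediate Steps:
$k{\left(t \right)} = 6$ ($k{\left(t \right)} = 3 + 3 = 6$)
$A{\left(b,F \right)} = b$
$V = 7$ ($V = 9 - 2 = 7$)
$T^{2}{\left(V,11 \right)} = \left(6 + 11\right)^{2} = 17^{2} = 289$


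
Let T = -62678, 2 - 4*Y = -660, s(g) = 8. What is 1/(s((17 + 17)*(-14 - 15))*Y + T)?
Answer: -1/61354 ≈ -1.6299e-5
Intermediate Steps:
Y = 331/2 (Y = ½ - ¼*(-660) = ½ + 165 = 331/2 ≈ 165.50)
1/(s((17 + 17)*(-14 - 15))*Y + T) = 1/(8*(331/2) - 62678) = 1/(1324 - 62678) = 1/(-61354) = -1/61354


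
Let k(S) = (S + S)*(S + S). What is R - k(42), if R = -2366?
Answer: -9422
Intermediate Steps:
k(S) = 4*S² (k(S) = (2*S)*(2*S) = 4*S²)
R - k(42) = -2366 - 4*42² = -2366 - 4*1764 = -2366 - 1*7056 = -2366 - 7056 = -9422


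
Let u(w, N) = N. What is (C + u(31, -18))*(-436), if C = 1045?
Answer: -447772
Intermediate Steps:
(C + u(31, -18))*(-436) = (1045 - 18)*(-436) = 1027*(-436) = -447772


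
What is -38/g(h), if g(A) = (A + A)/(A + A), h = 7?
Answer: -38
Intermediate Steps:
g(A) = 1 (g(A) = (2*A)/((2*A)) = (2*A)*(1/(2*A)) = 1)
-38/g(h) = -38/1 = -38*1 = -38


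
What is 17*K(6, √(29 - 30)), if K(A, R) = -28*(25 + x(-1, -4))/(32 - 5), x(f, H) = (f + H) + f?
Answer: -9044/27 ≈ -334.96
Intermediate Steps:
x(f, H) = H + 2*f (x(f, H) = (H + f) + f = H + 2*f)
K(A, R) = -532/27 (K(A, R) = -28*(25 + (-4 + 2*(-1)))/(32 - 5) = -28/(27/(25 + (-4 - 2))) = -28/(27/(25 - 6)) = -28/(27/19) = -28/(27*(1/19)) = -28/27/19 = -28*19/27 = -532/27)
17*K(6, √(29 - 30)) = 17*(-532/27) = -9044/27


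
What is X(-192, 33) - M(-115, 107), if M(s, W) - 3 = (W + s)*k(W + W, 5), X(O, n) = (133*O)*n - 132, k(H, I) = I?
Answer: -842783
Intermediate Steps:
X(O, n) = -132 + 133*O*n (X(O, n) = 133*O*n - 132 = -132 + 133*O*n)
M(s, W) = 3 + 5*W + 5*s (M(s, W) = 3 + (W + s)*5 = 3 + (5*W + 5*s) = 3 + 5*W + 5*s)
X(-192, 33) - M(-115, 107) = (-132 + 133*(-192)*33) - (3 + 5*107 + 5*(-115)) = (-132 - 842688) - (3 + 535 - 575) = -842820 - 1*(-37) = -842820 + 37 = -842783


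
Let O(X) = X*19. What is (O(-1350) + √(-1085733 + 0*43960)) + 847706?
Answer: 822056 + 33*I*√997 ≈ 8.2206e+5 + 1042.0*I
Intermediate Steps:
O(X) = 19*X
(O(-1350) + √(-1085733 + 0*43960)) + 847706 = (19*(-1350) + √(-1085733 + 0*43960)) + 847706 = (-25650 + √(-1085733 + 0)) + 847706 = (-25650 + √(-1085733)) + 847706 = (-25650 + 33*I*√997) + 847706 = 822056 + 33*I*√997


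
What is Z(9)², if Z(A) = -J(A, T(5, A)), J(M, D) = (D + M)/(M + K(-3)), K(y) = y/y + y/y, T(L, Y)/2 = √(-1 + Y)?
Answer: 113/121 + 72*√2/121 ≈ 1.7754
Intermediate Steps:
T(L, Y) = 2*√(-1 + Y)
K(y) = 2 (K(y) = 1 + 1 = 2)
J(M, D) = (D + M)/(2 + M) (J(M, D) = (D + M)/(M + 2) = (D + M)/(2 + M))
Z(A) = -(A + 2*√(-1 + A))/(2 + A) (Z(A) = -(2*√(-1 + A) + A)/(2 + A) = -(A + 2*√(-1 + A))/(2 + A))
Z(9)² = ((-1*9 - 2*√(-1 + 9))/(2 + 9))² = ((-9 - 4*√2)/11)² = (-9/11 - 4*√2/11)²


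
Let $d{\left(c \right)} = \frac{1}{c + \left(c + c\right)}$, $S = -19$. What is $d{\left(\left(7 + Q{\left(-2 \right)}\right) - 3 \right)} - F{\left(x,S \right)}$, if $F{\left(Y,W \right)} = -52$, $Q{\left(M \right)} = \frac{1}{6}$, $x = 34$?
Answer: $\frac{1302}{25} \approx 52.08$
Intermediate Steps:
$Q{\left(M \right)} = \frac{1}{6}$
$d{\left(c \right)} = \frac{1}{3 c}$ ($d{\left(c \right)} = \frac{1}{c + 2 c} = \frac{1}{3 c}$)
$d{\left(\left(7 + Q{\left(-2 \right)}\right) - 3 \right)} - F{\left(x,S \right)} = \frac{1}{3 \left(\left(7 + \frac{1}{6}\right) - 3\right)} - -52 = \frac{1}{3 \left(\frac{43}{6} - 3\right)} + 52 = \frac{1}{3 \cdot \frac{25}{6}} + 52 = \frac{1}{3} \cdot \frac{6}{25} + 52 = \frac{2}{25} + 52 = \frac{1302}{25}$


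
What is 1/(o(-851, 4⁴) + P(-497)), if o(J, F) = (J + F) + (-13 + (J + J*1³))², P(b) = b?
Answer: 1/2940133 ≈ 3.4012e-7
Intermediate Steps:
o(J, F) = F + J + (-13 + 2*J)² (o(J, F) = (F + J) + (-13 + (J + J*1))² = (F + J) + (-13 + (J + J))² = (F + J) + (-13 + 2*J)² = F + J + (-13 + 2*J)²)
1/(o(-851, 4⁴) + P(-497)) = 1/((4⁴ - 851 + (-13 + 2*(-851))²) - 497) = 1/((256 - 851 + (-13 - 1702)²) - 497) = 1/((256 - 851 + (-1715)²) - 497) = 1/((256 - 851 + 2941225) - 497) = 1/(2940630 - 497) = 1/2940133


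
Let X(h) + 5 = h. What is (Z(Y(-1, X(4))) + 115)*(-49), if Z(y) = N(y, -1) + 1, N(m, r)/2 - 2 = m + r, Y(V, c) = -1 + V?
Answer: -5586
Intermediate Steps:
X(h) = -5 + h
N(m, r) = 4 + 2*m + 2*r (N(m, r) = 4 + 2*(m + r) = 4 + (2*m + 2*r) = 4 + 2*m + 2*r)
Z(y) = 3 + 2*y (Z(y) = (4 + 2*y + 2*(-1)) + 1 = (4 + 2*y - 2) + 1 = (2 + 2*y) + 1 = 3 + 2*y)
(Z(Y(-1, X(4))) + 115)*(-49) = ((3 + 2*(-1 - 1)) + 115)*(-49) = ((3 + 2*(-2)) + 115)*(-49) = ((3 - 4) + 115)*(-49) = (-1 + 115)*(-49) = 114*(-49) = -5586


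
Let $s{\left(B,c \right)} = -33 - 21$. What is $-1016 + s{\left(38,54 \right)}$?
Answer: $-1070$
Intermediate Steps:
$s{\left(B,c \right)} = -54$
$-1016 + s{\left(38,54 \right)} = -1016 - 54 = -1070$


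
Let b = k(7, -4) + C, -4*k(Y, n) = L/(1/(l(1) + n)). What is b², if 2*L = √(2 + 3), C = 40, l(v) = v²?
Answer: 102445/64 + 30*√5 ≈ 1667.8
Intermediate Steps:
L = √5/2 (L = √(2 + 3)/2 = √5/2 ≈ 1.1180)
k(Y, n) = -√5*(1 + n)/8 (k(Y, n) = -√5/2/(4*(1/(1² + n))) = -√5/2/(4*(1/(1 + n))) = -√5/2*(1 + n)/4 = -√5*(1 + n)/8)
b = 40 + 3*√5/8 (b = √5*(-1 - 1*(-4))/8 + 40 = √5*(-1 + 4)/8 + 40 = (⅛)*√5*3 + 40 = 3*√5/8 + 40 = 40 + 3*√5/8 ≈ 40.839)
b² = (40 + 3*√5/8)²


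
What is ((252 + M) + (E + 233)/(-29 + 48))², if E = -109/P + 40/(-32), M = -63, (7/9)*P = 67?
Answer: 84960849891241/2100205584 ≈ 40454.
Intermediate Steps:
P = 603/7 (P = (9/7)*67 = 603/7 ≈ 86.143)
E = -6067/2412 (E = -109/603/7 + 40/(-32) = -109*7/603 + 40*(-1/32) = -763/603 - 5/4 = -6067/2412 ≈ -2.5153)
((252 + M) + (E + 233)/(-29 + 48))² = ((252 - 63) + (-6067/2412 + 233)/(-29 + 48))² = (189 + (555929/2412)/19)² = (189 + (555929/2412)*(1/19))² = (189 + 555929/45828)² = (9217421/45828)² = 84960849891241/2100205584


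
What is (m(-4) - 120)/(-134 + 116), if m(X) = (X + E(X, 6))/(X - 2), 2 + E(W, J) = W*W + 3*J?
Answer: 187/27 ≈ 6.9259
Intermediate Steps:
E(W, J) = -2 + W**2 + 3*J (E(W, J) = -2 + (W*W + 3*J) = -2 + (W**2 + 3*J) = -2 + W**2 + 3*J)
m(X) = (16 + X + X**2)/(-2 + X) (m(X) = (X + (-2 + X**2 + 3*6))/(X - 2) = (X + (-2 + X**2 + 18))/(-2 + X) = (X + (16 + X**2))/(-2 + X) = (16 + X + X**2)/(-2 + X))
(m(-4) - 120)/(-134 + 116) = ((16 - 4 + (-4)**2)/(-2 - 4) - 120)/(-134 + 116) = ((16 - 4 + 16)/(-6) - 120)/(-18) = (-1/6*28 - 120)*(-1/18) = (-14/3 - 120)*(-1/18) = -374/3*(-1/18) = 187/27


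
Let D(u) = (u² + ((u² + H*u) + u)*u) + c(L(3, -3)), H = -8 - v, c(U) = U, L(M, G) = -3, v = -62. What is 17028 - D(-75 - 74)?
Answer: 2081724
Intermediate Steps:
H = 54 (H = -8 - 1*(-62) = -8 + 62 = 54)
D(u) = -3 + u² + u*(u² + 55*u) (D(u) = (u² + ((u² + 54*u) + u)*u) - 3 = (u² + (u² + 55*u)*u) - 3 = (u² + u*(u² + 55*u)) - 3 = -3 + u² + u*(u² + 55*u))
17028 - D(-75 - 74) = 17028 - (-3 + (-75 - 74)³ + 56*(-75 - 74)²) = 17028 - (-3 + (-149)³ + 56*(-149)²) = 17028 - (-3 - 3307949 + 56*22201) = 17028 - (-3 - 3307949 + 1243256) = 17028 - 1*(-2064696) = 17028 + 2064696 = 2081724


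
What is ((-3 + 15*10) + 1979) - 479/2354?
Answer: 5004125/2354 ≈ 2125.8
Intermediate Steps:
((-3 + 15*10) + 1979) - 479/2354 = ((-3 + 150) + 1979) - 479*1/2354 = (147 + 1979) - 479/2354 = 2126 - 479/2354 = 5004125/2354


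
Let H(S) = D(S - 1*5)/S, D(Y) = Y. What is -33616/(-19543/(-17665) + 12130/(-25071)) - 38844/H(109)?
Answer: -4747531358859/50124746 ≈ -94714.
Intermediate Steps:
H(S) = (-5 + S)/S (H(S) = (S - 1*5)/S = (S - 5)/S = (-5 + S)/S)
-33616/(-19543/(-17665) + 12130/(-25071)) - 38844/H(109) = -33616/(-19543/(-17665) + 12130/(-25071)) - 38844*109/(-5 + 109) = -33616/(-19543*(-1/17665) + 12130*(-1/25071)) - 38844/((1/109)*104) = -33616/(19543/17665 - 12130/25071) - 38844/104/109 = -33616/275686103/442879215 - 38844*109/104 = -33616*442879215/275686103 - 81423/2 = -1353438881040/25062373 - 81423/2 = -4747531358859/50124746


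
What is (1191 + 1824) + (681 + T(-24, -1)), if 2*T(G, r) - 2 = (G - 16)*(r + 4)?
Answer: 3637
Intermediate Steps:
T(G, r) = 1 + (-16 + G)*(4 + r)/2 (T(G, r) = 1 + ((G - 16)*(r + 4))/2 = 1 + ((-16 + G)*(4 + r))/2 = 1 + (-16 + G)*(4 + r)/2)
(1191 + 1824) + (681 + T(-24, -1)) = (1191 + 1824) + (681 + (-31 - 8*(-1) + 2*(-24) + (1/2)*(-24)*(-1))) = 3015 + (681 + (-31 + 8 - 48 + 12)) = 3015 + (681 - 59) = 3015 + 622 = 3637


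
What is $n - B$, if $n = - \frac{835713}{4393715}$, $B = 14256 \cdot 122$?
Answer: $- \frac{7641690562593}{4393715} \approx -1.7392 \cdot 10^{6}$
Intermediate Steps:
$B = 1739232$
$n = - \frac{835713}{4393715}$ ($n = \left(-835713\right) \frac{1}{4393715} = - \frac{835713}{4393715} \approx -0.19021$)
$n - B = - \frac{835713}{4393715} - 1739232 = - \frac{7641690562593}{4393715}$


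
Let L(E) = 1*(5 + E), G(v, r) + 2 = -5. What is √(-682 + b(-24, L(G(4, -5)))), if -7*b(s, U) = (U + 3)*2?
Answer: 2*I*√8358/7 ≈ 26.121*I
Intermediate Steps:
G(v, r) = -7 (G(v, r) = -2 - 5 = -7)
L(E) = 5 + E
b(s, U) = -6/7 - 2*U/7 (b(s, U) = -(U + 3)*2/7 = -(3 + U)*2/7 = -(6 + 2*U)/7 = -6/7 - 2*U/7)
√(-682 + b(-24, L(G(4, -5)))) = √(-682 + (-6/7 - 2*(5 - 7)/7)) = √(-682 + (-6/7 - 2/7*(-2))) = √(-682 + (-6/7 + 4/7)) = √(-682 - 2/7) = √(-4776/7) = 2*I*√8358/7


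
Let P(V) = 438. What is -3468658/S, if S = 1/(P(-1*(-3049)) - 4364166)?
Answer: 15136280037024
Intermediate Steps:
S = -1/4363728 (S = 1/(438 - 4364166) = 1/(-4363728) = -1/4363728 ≈ -2.2916e-7)
-3468658/S = -3468658/(-1/4363728) = -3468658*(-4363728) = 15136280037024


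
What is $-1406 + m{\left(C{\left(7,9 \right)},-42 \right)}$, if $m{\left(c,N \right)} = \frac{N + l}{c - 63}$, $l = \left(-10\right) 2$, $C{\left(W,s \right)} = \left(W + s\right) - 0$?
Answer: $- \frac{66020}{47} \approx -1404.7$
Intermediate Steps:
$C{\left(W,s \right)} = W + s$ ($C{\left(W,s \right)} = \left(W + s\right) + \left(-3 + 3\right) = \left(W + s\right) + 0 = W + s$)
$l = -20$
$m{\left(c,N \right)} = \frac{-20 + N}{-63 + c}$ ($m{\left(c,N \right)} = \frac{N - 20}{c - 63} = \frac{-20 + N}{-63 + c}$)
$-1406 + m{\left(C{\left(7,9 \right)},-42 \right)} = -1406 + \frac{-20 - 42}{-63 + \left(7 + 9\right)} = -1406 + \frac{1}{-63 + 16} \left(-62\right) = -1406 + \frac{1}{-47} \left(-62\right) = -1406 - - \frac{62}{47} = -1406 + \frac{62}{47} = - \frac{66020}{47}$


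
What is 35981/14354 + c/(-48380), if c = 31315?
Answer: 129126527/69444652 ≈ 1.8594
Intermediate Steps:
35981/14354 + c/(-48380) = 35981/14354 + 31315/(-48380) = 35981*(1/14354) + 31315*(-1/48380) = 35981/14354 - 6263/9676 = 129126527/69444652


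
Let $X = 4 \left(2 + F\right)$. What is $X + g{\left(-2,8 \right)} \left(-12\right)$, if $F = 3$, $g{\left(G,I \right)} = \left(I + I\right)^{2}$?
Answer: $-3052$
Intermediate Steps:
$g{\left(G,I \right)} = 4 I^{2}$ ($g{\left(G,I \right)} = \left(2 I\right)^{2} = 4 I^{2}$)
$X = 20$ ($X = 4 \left(2 + 3\right) = 4 \cdot 5 = 20$)
$X + g{\left(-2,8 \right)} \left(-12\right) = 20 + 4 \cdot 8^{2} \left(-12\right) = 20 + 4 \cdot 64 \left(-12\right) = 20 + 256 \left(-12\right) = 20 - 3072 = -3052$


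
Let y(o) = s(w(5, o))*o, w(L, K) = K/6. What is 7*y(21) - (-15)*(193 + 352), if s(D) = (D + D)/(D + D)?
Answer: 8322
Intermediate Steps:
w(L, K) = K/6 (w(L, K) = K*(1/6) = K/6)
s(D) = 1 (s(D) = (2*D)/((2*D)) = (2*D)*(1/(2*D)) = 1)
y(o) = o (y(o) = 1*o = o)
7*y(21) - (-15)*(193 + 352) = 7*21 - (-15)*(193 + 352) = 147 - (-15)*545 = 147 - 1*(-8175) = 147 + 8175 = 8322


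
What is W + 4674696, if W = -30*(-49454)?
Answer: 6158316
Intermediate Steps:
W = 1483620
W + 4674696 = 1483620 + 4674696 = 6158316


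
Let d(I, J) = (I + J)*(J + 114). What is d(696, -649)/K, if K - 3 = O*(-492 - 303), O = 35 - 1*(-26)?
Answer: 25145/48492 ≈ 0.51854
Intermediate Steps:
O = 61 (O = 35 + 26 = 61)
d(I, J) = (114 + J)*(I + J) (d(I, J) = (I + J)*(114 + J) = (114 + J)*(I + J))
K = -48492 (K = 3 + 61*(-492 - 303) = 3 + 61*(-795) = 3 - 48495 = -48492)
d(696, -649)/K = ((-649)**2 + 114*696 + 114*(-649) + 696*(-649))/(-48492) = (421201 + 79344 - 73986 - 451704)*(-1/48492) = -25145*(-1/48492) = 25145/48492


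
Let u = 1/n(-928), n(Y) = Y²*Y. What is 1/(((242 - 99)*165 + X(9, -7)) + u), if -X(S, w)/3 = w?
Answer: 799178752/18873405407231 ≈ 4.2344e-5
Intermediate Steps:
X(S, w) = -3*w
n(Y) = Y³
u = -1/799178752 (u = 1/((-928)³) = 1/(-799178752) = -1/799178752 ≈ -1.2513e-9)
1/(((242 - 99)*165 + X(9, -7)) + u) = 1/(((242 - 99)*165 - 3*(-7)) - 1/799178752) = 1/((143*165 + 21) - 1/799178752) = 1/((23595 + 21) - 1/799178752) = 1/(23616 - 1/799178752) = 1/(18873405407231/799178752) = 799178752/18873405407231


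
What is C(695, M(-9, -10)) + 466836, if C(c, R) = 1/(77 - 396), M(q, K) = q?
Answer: 148920683/319 ≈ 4.6684e+5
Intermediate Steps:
C(c, R) = -1/319 (C(c, R) = 1/(-319) = -1/319)
C(695, M(-9, -10)) + 466836 = -1/319 + 466836 = 148920683/319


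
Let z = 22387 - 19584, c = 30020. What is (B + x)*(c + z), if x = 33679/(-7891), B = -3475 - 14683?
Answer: -4704141714111/7891 ≈ -5.9614e+8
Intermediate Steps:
B = -18158
x = -33679/7891 (x = 33679*(-1/7891) = -33679/7891 ≈ -4.2680)
z = 2803
(B + x)*(c + z) = (-18158 - 33679/7891)*(30020 + 2803) = -143318457/7891*32823 = -4704141714111/7891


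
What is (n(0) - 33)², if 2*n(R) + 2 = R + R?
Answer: 1156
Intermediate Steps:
n(R) = -1 + R (n(R) = -1 + (R + R)/2 = -1 + (2*R)/2 = -1 + R)
(n(0) - 33)² = ((-1 + 0) - 33)² = (-1 - 33)² = (-34)² = 1156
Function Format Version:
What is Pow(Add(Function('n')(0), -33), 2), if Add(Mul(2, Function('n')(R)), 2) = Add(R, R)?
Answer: 1156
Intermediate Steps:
Function('n')(R) = Add(-1, R) (Function('n')(R) = Add(-1, Mul(Rational(1, 2), Add(R, R))) = Add(-1, Mul(Rational(1, 2), Mul(2, R))) = Add(-1, R))
Pow(Add(Function('n')(0), -33), 2) = Pow(Add(Add(-1, 0), -33), 2) = Pow(Add(-1, -33), 2) = Pow(-34, 2) = 1156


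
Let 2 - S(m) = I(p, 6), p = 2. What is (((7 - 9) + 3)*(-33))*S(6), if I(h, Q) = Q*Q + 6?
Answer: 1320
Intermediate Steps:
I(h, Q) = 6 + Q² (I(h, Q) = Q² + 6 = 6 + Q²)
S(m) = -40 (S(m) = 2 - (6 + 6²) = 2 - (6 + 36) = 2 - 1*42 = 2 - 42 = -40)
(((7 - 9) + 3)*(-33))*S(6) = (((7 - 9) + 3)*(-33))*(-40) = ((-2 + 3)*(-33))*(-40) = (1*(-33))*(-40) = -33*(-40) = 1320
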